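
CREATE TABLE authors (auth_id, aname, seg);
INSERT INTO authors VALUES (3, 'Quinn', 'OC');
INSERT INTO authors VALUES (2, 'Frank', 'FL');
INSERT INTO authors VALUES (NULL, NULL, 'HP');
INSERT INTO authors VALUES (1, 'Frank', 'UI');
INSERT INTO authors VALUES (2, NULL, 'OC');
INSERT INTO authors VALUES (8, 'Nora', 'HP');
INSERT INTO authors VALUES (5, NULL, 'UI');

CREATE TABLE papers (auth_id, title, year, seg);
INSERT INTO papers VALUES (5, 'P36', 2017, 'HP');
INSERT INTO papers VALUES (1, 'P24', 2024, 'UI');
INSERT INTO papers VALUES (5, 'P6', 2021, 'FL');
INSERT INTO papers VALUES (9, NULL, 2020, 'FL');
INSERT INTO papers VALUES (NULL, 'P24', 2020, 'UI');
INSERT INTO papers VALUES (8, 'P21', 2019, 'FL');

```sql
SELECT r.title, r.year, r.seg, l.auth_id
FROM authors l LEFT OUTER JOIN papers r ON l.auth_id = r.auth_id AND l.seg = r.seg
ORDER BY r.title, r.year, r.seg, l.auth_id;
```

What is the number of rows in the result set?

7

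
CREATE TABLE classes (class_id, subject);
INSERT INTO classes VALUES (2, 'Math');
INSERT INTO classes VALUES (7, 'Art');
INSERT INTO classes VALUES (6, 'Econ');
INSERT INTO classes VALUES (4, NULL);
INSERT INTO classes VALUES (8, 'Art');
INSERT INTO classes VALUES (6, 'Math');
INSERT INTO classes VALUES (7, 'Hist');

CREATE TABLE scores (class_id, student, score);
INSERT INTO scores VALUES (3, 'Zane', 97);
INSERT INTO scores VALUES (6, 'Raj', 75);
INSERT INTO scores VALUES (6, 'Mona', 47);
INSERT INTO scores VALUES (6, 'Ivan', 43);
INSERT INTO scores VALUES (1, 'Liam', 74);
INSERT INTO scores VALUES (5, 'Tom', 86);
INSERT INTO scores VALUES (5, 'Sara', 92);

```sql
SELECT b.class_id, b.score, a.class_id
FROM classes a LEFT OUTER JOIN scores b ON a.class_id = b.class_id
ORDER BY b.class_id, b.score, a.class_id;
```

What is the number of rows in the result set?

11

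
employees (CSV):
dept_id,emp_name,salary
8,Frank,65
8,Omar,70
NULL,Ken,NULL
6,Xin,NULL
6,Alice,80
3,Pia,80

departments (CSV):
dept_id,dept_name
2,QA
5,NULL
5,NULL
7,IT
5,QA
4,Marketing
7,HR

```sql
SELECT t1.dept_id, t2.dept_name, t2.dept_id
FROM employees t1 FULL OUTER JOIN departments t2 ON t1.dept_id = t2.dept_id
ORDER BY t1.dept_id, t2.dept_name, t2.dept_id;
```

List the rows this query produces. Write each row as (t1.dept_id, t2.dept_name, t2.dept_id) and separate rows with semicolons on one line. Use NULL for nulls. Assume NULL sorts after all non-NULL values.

(3, NULL, NULL); (6, NULL, NULL); (6, NULL, NULL); (8, NULL, NULL); (8, NULL, NULL); (NULL, HR, 7); (NULL, IT, 7); (NULL, Marketing, 4); (NULL, QA, 2); (NULL, QA, 5); (NULL, NULL, 5); (NULL, NULL, 5); (NULL, NULL, NULL)

FULL OUTER JOIN keeps every row from both sides; unmatched rows get NULL for the other side's columns.
Matching on t1.dept_id = t2.dept_id. A NULL in a compared column never satisfies the condition.
- t1 row (dept_id=8): no match → kept, t2 columns NULL.
- t1 row (dept_id=8): no match → kept, t2 columns NULL.
- t1 row (dept_id=NULL): no match → kept, t2 columns NULL.
- t1 row (dept_id=6): no match → kept, t2 columns NULL.
- t1 row (dept_id=6): no match → kept, t2 columns NULL.
- t1 row (dept_id=3): no match → kept, t2 columns NULL.
- plus 7 unmatched t2 row(s), each kept with NULL t1 columns.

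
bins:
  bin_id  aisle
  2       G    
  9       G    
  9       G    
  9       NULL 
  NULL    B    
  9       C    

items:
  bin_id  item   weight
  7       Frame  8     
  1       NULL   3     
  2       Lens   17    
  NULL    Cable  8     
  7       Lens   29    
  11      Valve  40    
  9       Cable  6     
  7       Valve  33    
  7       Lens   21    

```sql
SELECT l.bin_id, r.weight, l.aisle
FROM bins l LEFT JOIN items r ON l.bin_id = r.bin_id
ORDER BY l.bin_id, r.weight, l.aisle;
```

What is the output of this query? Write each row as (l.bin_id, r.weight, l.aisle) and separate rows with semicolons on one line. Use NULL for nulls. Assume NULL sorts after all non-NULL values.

LEFT JOIN keeps every row from `bins`; unmatched rows get NULL for `items`'s columns.
Matching on l.bin_id = r.bin_id. A NULL in a compared column never satisfies the condition.
Matched pairs: 5; unmatched l rows kept: 1.

(2, 17, G); (9, 6, C); (9, 6, G); (9, 6, G); (9, 6, NULL); (NULL, NULL, B)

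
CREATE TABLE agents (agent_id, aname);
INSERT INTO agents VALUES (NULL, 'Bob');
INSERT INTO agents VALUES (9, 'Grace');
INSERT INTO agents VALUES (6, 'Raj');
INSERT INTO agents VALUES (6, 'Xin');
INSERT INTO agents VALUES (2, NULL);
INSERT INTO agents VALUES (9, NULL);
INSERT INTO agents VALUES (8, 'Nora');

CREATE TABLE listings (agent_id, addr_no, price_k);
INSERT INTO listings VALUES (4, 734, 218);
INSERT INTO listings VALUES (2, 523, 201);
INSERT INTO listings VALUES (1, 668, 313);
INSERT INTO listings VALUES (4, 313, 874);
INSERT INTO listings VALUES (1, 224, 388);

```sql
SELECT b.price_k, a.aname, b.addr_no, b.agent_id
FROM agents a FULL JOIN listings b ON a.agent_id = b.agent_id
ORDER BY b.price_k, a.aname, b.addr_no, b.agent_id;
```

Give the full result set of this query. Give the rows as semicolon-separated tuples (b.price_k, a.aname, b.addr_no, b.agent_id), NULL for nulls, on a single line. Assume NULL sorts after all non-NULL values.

(201, NULL, 523, 2); (218, NULL, 734, 4); (313, NULL, 668, 1); (388, NULL, 224, 1); (874, NULL, 313, 4); (NULL, Bob, NULL, NULL); (NULL, Grace, NULL, NULL); (NULL, Nora, NULL, NULL); (NULL, Raj, NULL, NULL); (NULL, Xin, NULL, NULL); (NULL, NULL, NULL, NULL)

FULL OUTER JOIN keeps every row from both sides; unmatched rows get NULL for the other side's columns.
Matching on a.agent_id = b.agent_id. A NULL in a compared column never satisfies the condition.
- agent_id=NULL: no b row matches, row kept with b columns NULL.
- agent_id=9: no b row matches, row kept with b columns NULL.
- agent_id=6: no b row matches, row kept with b columns NULL.
- agent_id=6: no b row matches, row kept with b columns NULL.
- agent_id=2: 1 matching b row(s), so 1 row(s) emitted.
- agent_id=9: no b row matches, row kept with b columns NULL.
- agent_id=8: no b row matches, row kept with b columns NULL.
- 4 row(s) from b found no a partner → padded with NULL.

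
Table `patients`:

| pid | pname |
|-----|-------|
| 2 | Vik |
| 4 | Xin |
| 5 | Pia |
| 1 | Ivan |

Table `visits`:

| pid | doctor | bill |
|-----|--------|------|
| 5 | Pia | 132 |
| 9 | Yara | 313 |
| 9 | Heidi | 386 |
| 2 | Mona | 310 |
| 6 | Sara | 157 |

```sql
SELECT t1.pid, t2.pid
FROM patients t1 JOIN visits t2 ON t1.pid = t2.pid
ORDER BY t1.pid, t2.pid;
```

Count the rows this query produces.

INNER JOIN keeps only pairs where the ON condition holds.
Matching on t1.pid = t2.pid.
Matched pairs: 2.
Total: 2 rows.

2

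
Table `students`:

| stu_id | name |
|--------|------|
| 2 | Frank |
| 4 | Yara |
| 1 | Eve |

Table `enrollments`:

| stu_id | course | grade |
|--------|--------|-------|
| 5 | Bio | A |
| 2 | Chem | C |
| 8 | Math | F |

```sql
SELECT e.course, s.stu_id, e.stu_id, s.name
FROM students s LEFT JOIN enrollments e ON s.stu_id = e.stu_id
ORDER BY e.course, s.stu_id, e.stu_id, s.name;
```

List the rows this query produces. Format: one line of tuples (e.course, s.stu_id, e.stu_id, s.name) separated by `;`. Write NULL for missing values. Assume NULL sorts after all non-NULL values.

(Chem, 2, 2, Frank); (NULL, 1, NULL, Eve); (NULL, 4, NULL, Yara)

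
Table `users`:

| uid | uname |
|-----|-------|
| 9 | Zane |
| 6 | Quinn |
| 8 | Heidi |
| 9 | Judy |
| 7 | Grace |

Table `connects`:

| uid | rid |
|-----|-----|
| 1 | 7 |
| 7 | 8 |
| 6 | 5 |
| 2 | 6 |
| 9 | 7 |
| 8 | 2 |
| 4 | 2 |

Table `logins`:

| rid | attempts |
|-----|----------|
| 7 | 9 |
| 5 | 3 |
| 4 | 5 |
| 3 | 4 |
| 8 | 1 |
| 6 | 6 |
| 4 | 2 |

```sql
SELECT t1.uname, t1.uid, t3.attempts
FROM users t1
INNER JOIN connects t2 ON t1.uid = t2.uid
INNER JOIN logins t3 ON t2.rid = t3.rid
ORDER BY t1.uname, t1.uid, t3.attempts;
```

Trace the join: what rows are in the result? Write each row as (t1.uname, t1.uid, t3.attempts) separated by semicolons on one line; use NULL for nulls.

Evaluate left to right. First `users t1 INNER JOIN connects t2` on uid: 5 row(s).
Then INNER JOIN `logins t3` on rid: keep only rows whose t2.rid appears in t3.

(Grace, 7, 1); (Judy, 9, 9); (Quinn, 6, 3); (Zane, 9, 9)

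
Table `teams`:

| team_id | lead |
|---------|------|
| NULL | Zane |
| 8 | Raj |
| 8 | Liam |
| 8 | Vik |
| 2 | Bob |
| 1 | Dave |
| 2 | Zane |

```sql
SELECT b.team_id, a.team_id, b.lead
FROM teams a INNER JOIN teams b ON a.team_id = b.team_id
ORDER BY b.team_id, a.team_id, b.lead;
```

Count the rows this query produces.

14

INNER JOIN keeps only pairs where the ON condition holds.
Matching on a.team_id = b.team_id. A NULL in a compared column never satisfies the condition.
Matched pairs: 14.
Total: 14 rows.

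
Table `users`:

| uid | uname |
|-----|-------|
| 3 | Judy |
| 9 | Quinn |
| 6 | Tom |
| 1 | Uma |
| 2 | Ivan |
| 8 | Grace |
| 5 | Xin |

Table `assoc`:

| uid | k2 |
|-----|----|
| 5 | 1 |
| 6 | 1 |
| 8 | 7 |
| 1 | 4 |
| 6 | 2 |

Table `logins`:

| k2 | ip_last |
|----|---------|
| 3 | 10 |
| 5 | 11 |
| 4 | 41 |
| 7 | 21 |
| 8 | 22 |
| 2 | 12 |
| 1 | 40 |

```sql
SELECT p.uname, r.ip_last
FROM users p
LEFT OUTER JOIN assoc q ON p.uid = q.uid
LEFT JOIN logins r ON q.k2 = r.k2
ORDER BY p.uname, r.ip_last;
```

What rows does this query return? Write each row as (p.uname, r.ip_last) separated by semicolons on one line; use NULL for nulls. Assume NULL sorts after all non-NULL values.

Joins associate left-to-right: users LEFT JOIN assoc on uid gives 8 intermediate row(s).
Then LEFT JOIN `logins r` on k2: each of those 8 rows is kept; rows whose q.k2 has no match in r get NULL for r's columns.

(Grace, 21); (Ivan, NULL); (Judy, NULL); (Quinn, NULL); (Tom, 12); (Tom, 40); (Uma, 41); (Xin, 40)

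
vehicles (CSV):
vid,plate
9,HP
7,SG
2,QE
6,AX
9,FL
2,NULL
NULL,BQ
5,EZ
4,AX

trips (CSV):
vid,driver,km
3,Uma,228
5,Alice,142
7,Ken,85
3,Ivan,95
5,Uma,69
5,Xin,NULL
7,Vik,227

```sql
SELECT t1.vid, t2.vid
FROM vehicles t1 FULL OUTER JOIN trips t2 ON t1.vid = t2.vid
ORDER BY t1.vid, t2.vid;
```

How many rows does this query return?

14

FULL OUTER JOIN keeps every row from both sides; unmatched rows get NULL for the other side's columns.
Matching on t1.vid = t2.vid. A NULL in a compared column never satisfies the condition.
- t1[0] vid=9 → no match; kept with NULLs on the t2 side.
- t1[1] vid=7 → 2 match(es) in t2 → 2 row(s).
- t1[2] vid=2 → no match; kept with NULLs on the t2 side.
- t1[3] vid=6 → no match; kept with NULLs on the t2 side.
- t1[4] vid=9 → no match; kept with NULLs on the t2 side.
- t1[5] vid=2 → no match; kept with NULLs on the t2 side.
- t1[6] vid=NULL → no match; kept with NULLs on the t2 side.
- t1[7] vid=5 → 3 match(es) in t2 → 3 row(s).
- t1[8] vid=4 → no match; kept with NULLs on the t2 side.
- 2 row(s) from t2 found no t1 partner → padded with NULL.
Total: 5 matched + 9 padded = 14 rows.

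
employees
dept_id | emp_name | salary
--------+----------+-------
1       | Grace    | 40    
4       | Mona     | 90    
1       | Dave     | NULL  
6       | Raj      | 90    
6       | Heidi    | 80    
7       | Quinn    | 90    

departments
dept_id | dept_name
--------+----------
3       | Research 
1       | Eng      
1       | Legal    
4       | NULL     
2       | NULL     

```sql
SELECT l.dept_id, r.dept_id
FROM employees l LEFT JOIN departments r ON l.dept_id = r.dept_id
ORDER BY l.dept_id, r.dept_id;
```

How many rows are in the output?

LEFT JOIN keeps every row from `employees`; unmatched rows get NULL for `departments`'s columns.
Matching on l.dept_id = r.dept_id.
Matched pairs: 5; unmatched l rows kept: 3.
Total: 5 matched + 3 padded = 8 rows.

8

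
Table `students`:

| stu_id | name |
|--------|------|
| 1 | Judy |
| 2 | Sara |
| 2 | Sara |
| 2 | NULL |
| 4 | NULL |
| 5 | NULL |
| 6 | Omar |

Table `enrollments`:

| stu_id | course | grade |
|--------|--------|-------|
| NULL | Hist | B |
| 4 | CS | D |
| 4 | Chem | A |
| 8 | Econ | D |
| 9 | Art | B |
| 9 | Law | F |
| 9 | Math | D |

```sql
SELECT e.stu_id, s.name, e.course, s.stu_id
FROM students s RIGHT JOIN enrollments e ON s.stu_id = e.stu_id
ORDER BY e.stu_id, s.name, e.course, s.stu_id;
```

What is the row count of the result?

7

RIGHT JOIN keeps every row from `enrollments`; unmatched rows get NULL for `students`'s columns.
Matching on s.stu_id = e.stu_id. A NULL in a compared column never satisfies the condition.
- s[0] stu_id=1 → no match.
- s[1] stu_id=2 → no match.
- s[2] stu_id=2 → no match.
- s[3] stu_id=2 → no match.
- s[4] stu_id=4 → 2 match(es) in e → 2 row(s).
- s[5] stu_id=5 → no match.
- s[6] stu_id=6 → no match.
- 5 e row(s) had no s match → kept, s columns NULL.
Total: 2 matched + 5 padded = 7 rows.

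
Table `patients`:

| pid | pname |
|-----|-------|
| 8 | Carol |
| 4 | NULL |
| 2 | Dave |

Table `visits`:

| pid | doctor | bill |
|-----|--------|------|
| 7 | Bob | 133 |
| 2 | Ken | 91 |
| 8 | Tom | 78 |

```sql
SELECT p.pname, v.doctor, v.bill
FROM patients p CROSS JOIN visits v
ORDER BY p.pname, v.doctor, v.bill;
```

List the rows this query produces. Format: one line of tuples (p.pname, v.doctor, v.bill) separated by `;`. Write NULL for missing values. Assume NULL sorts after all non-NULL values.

(Carol, Bob, 133); (Carol, Ken, 91); (Carol, Tom, 78); (Dave, Bob, 133); (Dave, Ken, 91); (Dave, Tom, 78); (NULL, Bob, 133); (NULL, Ken, 91); (NULL, Tom, 78)

CROSS JOIN pairs every row of `patients` with every row of `visits`: 3 × 3 = 9 rows.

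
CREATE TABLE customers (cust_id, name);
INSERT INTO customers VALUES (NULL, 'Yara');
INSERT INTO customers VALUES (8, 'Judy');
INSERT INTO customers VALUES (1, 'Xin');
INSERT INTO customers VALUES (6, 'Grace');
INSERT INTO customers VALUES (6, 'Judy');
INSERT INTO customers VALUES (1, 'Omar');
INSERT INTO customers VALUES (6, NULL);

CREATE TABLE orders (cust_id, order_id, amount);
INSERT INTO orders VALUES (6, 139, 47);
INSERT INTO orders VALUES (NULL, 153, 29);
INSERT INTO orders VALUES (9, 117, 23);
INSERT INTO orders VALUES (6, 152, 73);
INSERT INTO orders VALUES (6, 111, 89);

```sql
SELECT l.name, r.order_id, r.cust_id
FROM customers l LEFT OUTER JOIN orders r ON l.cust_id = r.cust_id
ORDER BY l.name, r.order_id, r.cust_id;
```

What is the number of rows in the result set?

13

LEFT JOIN keeps every row from `customers`; unmatched rows get NULL for `orders`'s columns.
Matching on l.cust_id = r.cust_id. A NULL in a compared column never satisfies the condition.
- cust_id=NULL: no r row matches, row kept with r columns NULL.
- cust_id=8: no r row matches, row kept with r columns NULL.
- cust_id=1: no r row matches, row kept with r columns NULL.
- cust_id=6: 3 matching r row(s), so 3 row(s) emitted.
- cust_id=6: 3 matching r row(s), so 3 row(s) emitted.
- cust_id=1: no r row matches, row kept with r columns NULL.
- cust_id=6: 3 matching r row(s), so 3 row(s) emitted.
Total: 9 matched + 4 padded = 13 rows.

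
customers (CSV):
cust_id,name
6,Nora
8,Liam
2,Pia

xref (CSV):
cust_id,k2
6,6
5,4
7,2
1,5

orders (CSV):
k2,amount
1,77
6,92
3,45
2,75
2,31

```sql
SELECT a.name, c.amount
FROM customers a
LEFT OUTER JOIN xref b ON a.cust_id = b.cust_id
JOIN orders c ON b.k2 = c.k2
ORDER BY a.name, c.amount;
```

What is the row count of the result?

1

Step 1 — a LEFT JOIN b on cust_id → 3 row(s).
Then INNER JOIN `orders c` on k2: keep only rows whose b.k2 appears in c.
Result: 1 row(s).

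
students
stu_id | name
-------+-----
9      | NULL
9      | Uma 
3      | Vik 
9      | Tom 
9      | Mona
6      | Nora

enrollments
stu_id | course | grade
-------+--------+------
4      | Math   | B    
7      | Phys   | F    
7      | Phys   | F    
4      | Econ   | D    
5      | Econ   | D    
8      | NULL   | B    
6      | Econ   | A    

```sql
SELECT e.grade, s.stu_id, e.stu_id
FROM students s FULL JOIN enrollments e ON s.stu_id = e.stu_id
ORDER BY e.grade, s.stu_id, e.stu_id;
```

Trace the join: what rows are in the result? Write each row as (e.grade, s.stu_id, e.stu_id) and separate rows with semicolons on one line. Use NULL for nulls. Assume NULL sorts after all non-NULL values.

FULL OUTER JOIN keeps every row from both sides; unmatched rows get NULL for the other side's columns.
Matching on s.stu_id = e.stu_id.
- s (stu_id=9) has no partner → padded with NULL.
- s (stu_id=9) has no partner → padded with NULL.
- s (stu_id=3) has no partner → padded with NULL.
- s (stu_id=9) has no partner → padded with NULL.
- s (stu_id=9) has no partner → padded with NULL.
- s (stu_id=6) pairs with 1 row(s) of e.
- 6 row(s) from e found no s partner → padded with NULL.

(A, 6, 6); (B, NULL, 4); (B, NULL, 8); (D, NULL, 4); (D, NULL, 5); (F, NULL, 7); (F, NULL, 7); (NULL, 3, NULL); (NULL, 9, NULL); (NULL, 9, NULL); (NULL, 9, NULL); (NULL, 9, NULL)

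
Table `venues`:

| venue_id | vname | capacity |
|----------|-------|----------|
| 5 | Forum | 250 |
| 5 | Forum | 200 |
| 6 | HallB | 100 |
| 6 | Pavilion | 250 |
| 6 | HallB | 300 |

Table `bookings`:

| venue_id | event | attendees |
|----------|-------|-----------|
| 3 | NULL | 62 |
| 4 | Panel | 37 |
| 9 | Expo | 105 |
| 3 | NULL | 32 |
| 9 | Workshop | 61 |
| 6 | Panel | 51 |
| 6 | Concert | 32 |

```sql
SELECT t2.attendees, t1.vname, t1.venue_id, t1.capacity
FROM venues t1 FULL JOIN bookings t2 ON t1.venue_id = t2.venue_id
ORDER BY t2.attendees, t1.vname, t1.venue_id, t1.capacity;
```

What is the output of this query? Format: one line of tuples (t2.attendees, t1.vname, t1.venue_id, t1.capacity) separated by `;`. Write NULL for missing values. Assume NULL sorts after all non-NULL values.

(32, HallB, 6, 100); (32, HallB, 6, 300); (32, Pavilion, 6, 250); (32, NULL, NULL, NULL); (37, NULL, NULL, NULL); (51, HallB, 6, 100); (51, HallB, 6, 300); (51, Pavilion, 6, 250); (61, NULL, NULL, NULL); (62, NULL, NULL, NULL); (105, NULL, NULL, NULL); (NULL, Forum, 5, 200); (NULL, Forum, 5, 250)

FULL OUTER JOIN keeps every row from both sides; unmatched rows get NULL for the other side's columns.
Matching on t1.venue_id = t2.venue_id.
Matched pairs: 6; unmatched t1 rows kept: 2; unmatched t2 rows kept: 5.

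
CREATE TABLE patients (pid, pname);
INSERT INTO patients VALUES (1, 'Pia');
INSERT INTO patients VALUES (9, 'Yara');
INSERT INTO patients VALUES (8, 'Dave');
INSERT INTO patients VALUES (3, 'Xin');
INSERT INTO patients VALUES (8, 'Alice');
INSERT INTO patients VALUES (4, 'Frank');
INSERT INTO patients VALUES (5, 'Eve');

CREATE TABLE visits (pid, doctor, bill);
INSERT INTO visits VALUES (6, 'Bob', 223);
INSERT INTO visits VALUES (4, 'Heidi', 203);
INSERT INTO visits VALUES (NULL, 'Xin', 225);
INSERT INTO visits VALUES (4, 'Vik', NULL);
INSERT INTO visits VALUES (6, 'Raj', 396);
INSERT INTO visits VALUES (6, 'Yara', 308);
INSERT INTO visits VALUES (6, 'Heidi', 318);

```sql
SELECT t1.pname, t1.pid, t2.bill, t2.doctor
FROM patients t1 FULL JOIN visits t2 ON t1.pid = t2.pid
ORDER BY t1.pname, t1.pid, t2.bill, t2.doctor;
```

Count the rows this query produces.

13

FULL OUTER JOIN keeps every row from both sides; unmatched rows get NULL for the other side's columns.
Matching on t1.pid = t2.pid. A NULL in a compared column never satisfies the condition.
Matched pairs: 2; unmatched t1 rows kept: 6; unmatched t2 rows kept: 5.
Total: 2 matched + 11 padded = 13 rows.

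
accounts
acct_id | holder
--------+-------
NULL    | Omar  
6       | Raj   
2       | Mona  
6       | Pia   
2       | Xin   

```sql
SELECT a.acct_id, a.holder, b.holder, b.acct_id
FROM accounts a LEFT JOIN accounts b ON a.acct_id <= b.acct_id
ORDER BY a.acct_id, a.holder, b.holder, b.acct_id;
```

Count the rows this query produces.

13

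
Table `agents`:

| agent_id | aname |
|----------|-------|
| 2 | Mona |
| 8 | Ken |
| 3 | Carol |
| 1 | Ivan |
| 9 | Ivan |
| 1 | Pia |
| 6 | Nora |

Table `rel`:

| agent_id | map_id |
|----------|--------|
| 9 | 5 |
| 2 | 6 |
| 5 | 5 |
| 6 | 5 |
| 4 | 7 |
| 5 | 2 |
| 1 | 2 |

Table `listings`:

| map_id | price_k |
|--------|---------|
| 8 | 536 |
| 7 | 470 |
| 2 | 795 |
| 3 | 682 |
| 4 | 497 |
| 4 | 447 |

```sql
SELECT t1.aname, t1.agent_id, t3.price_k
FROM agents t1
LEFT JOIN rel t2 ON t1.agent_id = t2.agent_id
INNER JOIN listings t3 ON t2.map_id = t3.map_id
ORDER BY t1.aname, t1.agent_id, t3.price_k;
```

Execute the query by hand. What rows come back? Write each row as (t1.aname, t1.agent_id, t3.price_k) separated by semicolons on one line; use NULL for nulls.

(Ivan, 1, 795); (Pia, 1, 795)

Step 1 — t1 LEFT JOIN t2 on agent_id → 7 row(s).
Then INNER JOIN `listings t3` on map_id: keep only rows whose t2.map_id appears in t3.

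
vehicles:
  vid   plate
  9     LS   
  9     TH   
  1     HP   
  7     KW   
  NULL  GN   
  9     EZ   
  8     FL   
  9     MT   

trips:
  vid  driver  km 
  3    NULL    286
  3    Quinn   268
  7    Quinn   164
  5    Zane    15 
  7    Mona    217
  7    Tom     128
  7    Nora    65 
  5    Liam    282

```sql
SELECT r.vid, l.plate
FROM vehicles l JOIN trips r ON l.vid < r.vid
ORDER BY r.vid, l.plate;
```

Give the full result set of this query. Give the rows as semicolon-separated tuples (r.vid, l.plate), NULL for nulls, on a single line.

(3, HP); (3, HP); (5, HP); (5, HP); (7, HP); (7, HP); (7, HP); (7, HP)

INNER JOIN keeps only pairs where the ON condition holds.
Matching on l.vid < r.vid. A NULL in a compared column never satisfies the condition.
- l row (vid=9): no match → dropped.
- l row (vid=9): no match → dropped.
- l row (vid=1): matches 8 r row(s) → 8 output row(s).
- l row (vid=7): no match → dropped.
- l row (vid=NULL): no match → dropped.
- l row (vid=9): no match → dropped.
- l row (vid=8): no match → dropped.
- l row (vid=9): no match → dropped.
After projecting and ordering:
r.vid | l.plate
3 | HP
3 | HP
5 | HP
5 | HP
7 | HP
7 | HP
7 | HP
7 | HP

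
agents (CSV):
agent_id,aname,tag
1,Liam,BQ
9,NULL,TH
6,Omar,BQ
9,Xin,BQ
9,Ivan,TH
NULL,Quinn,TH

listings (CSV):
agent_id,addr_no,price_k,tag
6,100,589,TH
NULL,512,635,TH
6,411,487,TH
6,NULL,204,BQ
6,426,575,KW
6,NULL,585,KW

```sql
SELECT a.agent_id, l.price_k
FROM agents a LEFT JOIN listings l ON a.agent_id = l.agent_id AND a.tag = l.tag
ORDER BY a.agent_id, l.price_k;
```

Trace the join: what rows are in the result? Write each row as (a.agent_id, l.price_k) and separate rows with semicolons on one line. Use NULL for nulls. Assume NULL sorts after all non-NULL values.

(1, NULL); (6, 204); (9, NULL); (9, NULL); (9, NULL); (NULL, NULL)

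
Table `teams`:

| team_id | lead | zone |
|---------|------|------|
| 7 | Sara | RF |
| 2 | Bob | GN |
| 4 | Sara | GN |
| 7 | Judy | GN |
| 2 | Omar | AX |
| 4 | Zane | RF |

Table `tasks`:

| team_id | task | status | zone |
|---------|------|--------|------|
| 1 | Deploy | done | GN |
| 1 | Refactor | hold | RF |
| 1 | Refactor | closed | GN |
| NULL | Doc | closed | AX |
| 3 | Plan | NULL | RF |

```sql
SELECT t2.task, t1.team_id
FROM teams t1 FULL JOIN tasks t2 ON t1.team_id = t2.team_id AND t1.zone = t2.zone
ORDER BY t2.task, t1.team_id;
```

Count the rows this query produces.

11

FULL OUTER JOIN keeps every row from both sides; unmatched rows get NULL for the other side's columns.
Matching on t1.team_id = t2.team_id AND t1.zone = t2.zone. A NULL in a compared column never satisfies the condition.
- t1 (team_id=7, zone=RF) has no partner → padded with NULL.
- t1 (team_id=2, zone=GN) has no partner → padded with NULL.
- t1 (team_id=4, zone=GN) has no partner → padded with NULL.
- t1 (team_id=7, zone=GN) has no partner → padded with NULL.
- t1 (team_id=2, zone=AX) has no partner → padded with NULL.
- t1 (team_id=4, zone=RF) has no partner → padded with NULL.
- 5 row(s) from t2 found no t1 partner → padded with NULL.
Total: 0 matched + 11 padded = 11 rows.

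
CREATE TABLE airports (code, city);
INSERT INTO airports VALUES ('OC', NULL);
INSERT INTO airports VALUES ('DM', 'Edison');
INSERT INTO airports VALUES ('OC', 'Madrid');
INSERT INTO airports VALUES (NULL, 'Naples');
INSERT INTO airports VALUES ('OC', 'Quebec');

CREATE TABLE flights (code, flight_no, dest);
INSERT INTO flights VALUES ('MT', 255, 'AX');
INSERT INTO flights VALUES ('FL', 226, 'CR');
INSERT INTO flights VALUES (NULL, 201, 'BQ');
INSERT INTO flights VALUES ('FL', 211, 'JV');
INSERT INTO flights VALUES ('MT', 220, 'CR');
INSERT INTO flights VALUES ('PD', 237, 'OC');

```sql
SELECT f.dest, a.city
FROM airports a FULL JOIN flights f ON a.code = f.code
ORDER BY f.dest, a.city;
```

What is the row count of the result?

11

FULL OUTER JOIN keeps every row from both sides; unmatched rows get NULL for the other side's columns.
Matching on a.code = f.code. A NULL in a compared column never satisfies the condition.
Matched pairs: 0; unmatched a rows kept: 5; unmatched f rows kept: 6.
Total: 0 matched + 11 padded = 11 rows.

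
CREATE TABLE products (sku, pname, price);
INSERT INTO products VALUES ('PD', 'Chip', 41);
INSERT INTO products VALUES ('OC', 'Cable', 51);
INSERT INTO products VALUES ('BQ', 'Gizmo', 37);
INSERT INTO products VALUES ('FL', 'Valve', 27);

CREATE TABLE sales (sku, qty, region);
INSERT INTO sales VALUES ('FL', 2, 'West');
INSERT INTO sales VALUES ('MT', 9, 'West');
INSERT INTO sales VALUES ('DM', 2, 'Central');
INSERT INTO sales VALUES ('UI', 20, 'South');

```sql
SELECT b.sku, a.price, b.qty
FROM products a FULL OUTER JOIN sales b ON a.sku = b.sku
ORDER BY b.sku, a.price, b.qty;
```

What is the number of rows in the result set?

7

FULL OUTER JOIN keeps every row from both sides; unmatched rows get NULL for the other side's columns.
Matching on a.sku = b.sku.
Matched pairs: 1; unmatched a rows kept: 3; unmatched b rows kept: 3.
Total: 1 matched + 6 padded = 7 rows.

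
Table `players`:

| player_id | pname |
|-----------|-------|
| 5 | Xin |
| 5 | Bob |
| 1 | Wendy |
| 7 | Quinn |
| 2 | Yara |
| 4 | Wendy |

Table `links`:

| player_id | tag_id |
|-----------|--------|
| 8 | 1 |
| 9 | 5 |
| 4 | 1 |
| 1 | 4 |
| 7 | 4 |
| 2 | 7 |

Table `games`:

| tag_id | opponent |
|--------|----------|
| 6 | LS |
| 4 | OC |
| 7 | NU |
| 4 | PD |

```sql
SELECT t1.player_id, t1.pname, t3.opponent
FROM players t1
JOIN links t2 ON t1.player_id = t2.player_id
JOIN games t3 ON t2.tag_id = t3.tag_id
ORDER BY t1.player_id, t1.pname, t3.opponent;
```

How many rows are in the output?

5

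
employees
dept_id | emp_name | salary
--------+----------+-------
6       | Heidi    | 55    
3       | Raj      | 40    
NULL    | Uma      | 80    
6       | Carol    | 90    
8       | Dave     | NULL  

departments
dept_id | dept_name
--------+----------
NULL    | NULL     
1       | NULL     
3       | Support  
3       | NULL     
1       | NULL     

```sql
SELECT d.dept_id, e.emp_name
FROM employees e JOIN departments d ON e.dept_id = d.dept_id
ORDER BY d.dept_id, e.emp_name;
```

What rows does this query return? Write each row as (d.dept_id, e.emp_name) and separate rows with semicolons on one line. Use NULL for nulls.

INNER JOIN keeps only pairs where the ON condition holds.
Matching on e.dept_id = d.dept_id. A NULL in a compared column never satisfies the condition.
- e row (dept_id=6): no match → dropped.
- e row (dept_id=3): matches 2 d row(s) → 2 output row(s).
- e row (dept_id=NULL): no match → dropped.
- e row (dept_id=6): no match → dropped.
- e row (dept_id=8): no match → dropped.
After projecting and ordering:
d.dept_id | e.emp_name
3 | Raj
3 | Raj

(3, Raj); (3, Raj)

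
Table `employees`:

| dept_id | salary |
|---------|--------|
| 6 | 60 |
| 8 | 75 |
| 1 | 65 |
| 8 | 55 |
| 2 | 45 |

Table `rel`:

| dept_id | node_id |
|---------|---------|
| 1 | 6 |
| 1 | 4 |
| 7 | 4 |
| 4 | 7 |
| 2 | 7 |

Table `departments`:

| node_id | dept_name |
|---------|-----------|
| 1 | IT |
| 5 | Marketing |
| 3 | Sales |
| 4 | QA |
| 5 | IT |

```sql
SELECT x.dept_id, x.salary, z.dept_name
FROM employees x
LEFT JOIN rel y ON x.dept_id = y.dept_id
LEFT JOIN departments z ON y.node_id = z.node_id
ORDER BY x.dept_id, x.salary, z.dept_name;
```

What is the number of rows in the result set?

Evaluate left to right. First `employees x LEFT JOIN rel y` on dept_id: 6 row(s).
Then LEFT JOIN `departments z` on node_id: each of those 6 rows is kept; rows whose y.node_id has no match in z get NULL for z's columns.
Result: 6 row(s).

6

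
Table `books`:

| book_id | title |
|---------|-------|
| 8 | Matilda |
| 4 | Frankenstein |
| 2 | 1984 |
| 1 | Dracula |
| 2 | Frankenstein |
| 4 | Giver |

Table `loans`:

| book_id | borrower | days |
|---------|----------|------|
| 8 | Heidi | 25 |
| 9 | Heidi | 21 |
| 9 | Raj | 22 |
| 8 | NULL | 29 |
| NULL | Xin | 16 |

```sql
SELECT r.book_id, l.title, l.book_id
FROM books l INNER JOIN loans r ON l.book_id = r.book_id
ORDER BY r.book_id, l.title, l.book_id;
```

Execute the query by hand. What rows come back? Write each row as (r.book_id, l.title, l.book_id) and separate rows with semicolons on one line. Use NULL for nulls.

(8, Matilda, 8); (8, Matilda, 8)

INNER JOIN keeps only pairs where the ON condition holds.
Matching on l.book_id = r.book_id. A NULL in a compared column never satisfies the condition.
- l (book_id=8) pairs with 2 row(s) of r.
- l (book_id=4) has no partner → excluded.
- l (book_id=2) has no partner → excluded.
- l (book_id=1) has no partner → excluded.
- l (book_id=2) has no partner → excluded.
- l (book_id=4) has no partner → excluded.
After projecting and ordering:
r.book_id | l.title | l.book_id
8 | Matilda | 8
8 | Matilda | 8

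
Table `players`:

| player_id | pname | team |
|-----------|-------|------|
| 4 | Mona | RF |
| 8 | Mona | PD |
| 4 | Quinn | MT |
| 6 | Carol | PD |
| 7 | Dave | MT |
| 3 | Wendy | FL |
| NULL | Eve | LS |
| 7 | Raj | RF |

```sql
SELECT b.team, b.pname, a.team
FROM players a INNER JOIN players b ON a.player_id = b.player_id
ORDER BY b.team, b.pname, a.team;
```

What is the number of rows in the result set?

11

INNER JOIN keeps only pairs where the ON condition holds.
Matching on a.player_id = b.player_id. A NULL in a compared column never satisfies the condition.
- a row (player_id=4): matches 2 b row(s) → 2 output row(s).
- a row (player_id=8): matches 1 b row(s) → 1 output row(s).
- a row (player_id=4): matches 2 b row(s) → 2 output row(s).
- a row (player_id=6): matches 1 b row(s) → 1 output row(s).
- a row (player_id=7): matches 2 b row(s) → 2 output row(s).
- a row (player_id=3): matches 1 b row(s) → 1 output row(s).
- a row (player_id=NULL): no match → dropped.
- a row (player_id=7): matches 2 b row(s) → 2 output row(s).
Total: 11 rows.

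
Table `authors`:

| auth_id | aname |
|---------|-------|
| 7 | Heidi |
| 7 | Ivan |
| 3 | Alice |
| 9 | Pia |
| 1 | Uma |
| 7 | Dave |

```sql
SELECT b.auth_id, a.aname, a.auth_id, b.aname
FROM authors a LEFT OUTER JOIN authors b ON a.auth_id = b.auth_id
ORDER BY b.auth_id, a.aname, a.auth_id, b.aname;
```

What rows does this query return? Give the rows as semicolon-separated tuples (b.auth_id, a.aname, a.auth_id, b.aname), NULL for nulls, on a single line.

LEFT JOIN keeps every row from `authors a`; unmatched rows get NULL for `authors b`'s columns.
Matching on a.auth_id = b.auth_id.
- a row (auth_id=7): matches 3 b row(s) → 3 output row(s).
- a row (auth_id=7): matches 3 b row(s) → 3 output row(s).
- a row (auth_id=3): matches 1 b row(s) → 1 output row(s).
- a row (auth_id=9): matches 1 b row(s) → 1 output row(s).
- a row (auth_id=1): matches 1 b row(s) → 1 output row(s).
- a row (auth_id=7): matches 3 b row(s) → 3 output row(s).

(1, Uma, 1, Uma); (3, Alice, 3, Alice); (7, Dave, 7, Dave); (7, Dave, 7, Heidi); (7, Dave, 7, Ivan); (7, Heidi, 7, Dave); (7, Heidi, 7, Heidi); (7, Heidi, 7, Ivan); (7, Ivan, 7, Dave); (7, Ivan, 7, Heidi); (7, Ivan, 7, Ivan); (9, Pia, 9, Pia)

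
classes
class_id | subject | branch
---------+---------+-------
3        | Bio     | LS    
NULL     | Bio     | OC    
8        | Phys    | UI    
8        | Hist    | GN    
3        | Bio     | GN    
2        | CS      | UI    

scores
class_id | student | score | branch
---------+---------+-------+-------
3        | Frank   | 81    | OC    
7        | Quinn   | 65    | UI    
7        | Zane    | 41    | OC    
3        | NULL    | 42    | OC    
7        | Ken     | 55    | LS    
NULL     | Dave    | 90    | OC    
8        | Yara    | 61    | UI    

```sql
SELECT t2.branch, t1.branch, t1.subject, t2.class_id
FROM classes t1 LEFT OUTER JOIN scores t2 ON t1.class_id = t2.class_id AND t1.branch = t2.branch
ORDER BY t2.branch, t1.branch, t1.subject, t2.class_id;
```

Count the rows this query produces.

6

LEFT JOIN keeps every row from `classes`; unmatched rows get NULL for `scores`'s columns.
Matching on t1.class_id = t2.class_id AND t1.branch = t2.branch. A NULL in a compared column never satisfies the condition.
- t1 row (class_id=3, branch=LS): no match → kept, t2 columns NULL.
- t1 row (class_id=NULL, branch=OC): no match → kept, t2 columns NULL.
- t1 row (class_id=8, branch=UI): matches 1 t2 row(s) → 1 output row(s).
- t1 row (class_id=8, branch=GN): no match → kept, t2 columns NULL.
- t1 row (class_id=3, branch=GN): no match → kept, t2 columns NULL.
- t1 row (class_id=2, branch=UI): no match → kept, t2 columns NULL.
Total: 1 matched + 5 padded = 6 rows.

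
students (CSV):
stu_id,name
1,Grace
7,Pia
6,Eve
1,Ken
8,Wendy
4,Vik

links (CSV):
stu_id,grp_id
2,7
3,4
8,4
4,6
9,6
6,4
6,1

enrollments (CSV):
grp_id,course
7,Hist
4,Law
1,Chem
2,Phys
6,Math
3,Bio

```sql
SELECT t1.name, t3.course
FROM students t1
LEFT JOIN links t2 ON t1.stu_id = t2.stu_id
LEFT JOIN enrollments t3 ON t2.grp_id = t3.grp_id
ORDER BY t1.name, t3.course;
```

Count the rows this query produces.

7

Evaluate left to right. First `students t1 LEFT JOIN links t2` on stu_id: 7 row(s).
Then LEFT JOIN `enrollments t3` on grp_id: each of those 7 rows is kept; rows whose t2.grp_id has no match in t3 get NULL for t3's columns.
Result: 7 row(s).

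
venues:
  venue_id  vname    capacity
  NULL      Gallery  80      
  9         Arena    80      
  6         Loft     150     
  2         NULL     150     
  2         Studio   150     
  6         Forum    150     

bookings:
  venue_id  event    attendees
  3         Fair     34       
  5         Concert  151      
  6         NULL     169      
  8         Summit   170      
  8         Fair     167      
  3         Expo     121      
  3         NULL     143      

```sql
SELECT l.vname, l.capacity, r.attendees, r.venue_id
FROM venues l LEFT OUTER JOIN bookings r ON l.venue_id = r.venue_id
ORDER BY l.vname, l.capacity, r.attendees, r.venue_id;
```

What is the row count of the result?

6

LEFT JOIN keeps every row from `venues`; unmatched rows get NULL for `bookings`'s columns.
Matching on l.venue_id = r.venue_id. A NULL in a compared column never satisfies the condition.
- l (venue_id=NULL) has no partner → padded with NULL.
- l (venue_id=9) has no partner → padded with NULL.
- l (venue_id=6) pairs with 1 row(s) of r.
- l (venue_id=2) has no partner → padded with NULL.
- l (venue_id=2) has no partner → padded with NULL.
- l (venue_id=6) pairs with 1 row(s) of r.
Total: 2 matched + 4 padded = 6 rows.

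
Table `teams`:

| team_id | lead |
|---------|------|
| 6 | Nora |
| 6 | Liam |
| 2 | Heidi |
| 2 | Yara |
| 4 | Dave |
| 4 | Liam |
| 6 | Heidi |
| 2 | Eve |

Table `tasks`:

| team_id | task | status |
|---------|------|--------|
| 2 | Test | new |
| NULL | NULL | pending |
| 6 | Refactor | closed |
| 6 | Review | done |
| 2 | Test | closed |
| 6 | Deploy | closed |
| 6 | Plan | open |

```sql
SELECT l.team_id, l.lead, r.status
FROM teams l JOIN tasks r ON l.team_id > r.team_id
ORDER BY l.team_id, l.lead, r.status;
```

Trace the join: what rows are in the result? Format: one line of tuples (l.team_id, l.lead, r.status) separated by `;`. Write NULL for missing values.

(4, Dave, closed); (4, Dave, new); (4, Liam, closed); (4, Liam, new); (6, Heidi, closed); (6, Heidi, new); (6, Liam, closed); (6, Liam, new); (6, Nora, closed); (6, Nora, new)

INNER JOIN keeps only pairs where the ON condition holds.
Matching on l.team_id > r.team_id. A NULL in a compared column never satisfies the condition.
- l row (team_id=6): matches 2 r row(s) → 2 output row(s).
- l row (team_id=6): matches 2 r row(s) → 2 output row(s).
- l row (team_id=2): no match → dropped.
- l row (team_id=2): no match → dropped.
- l row (team_id=4): matches 2 r row(s) → 2 output row(s).
- l row (team_id=4): matches 2 r row(s) → 2 output row(s).
- l row (team_id=6): matches 2 r row(s) → 2 output row(s).
- l row (team_id=2): no match → dropped.
After projecting and ordering:
l.team_id | l.lead | r.status
4 | Dave | closed
4 | Dave | new
4 | Liam | closed
4 | Liam | new
6 | Heidi | closed
6 | Heidi | new
6 | Liam | closed
6 | Liam | new
6 | Nora | closed
6 | Nora | new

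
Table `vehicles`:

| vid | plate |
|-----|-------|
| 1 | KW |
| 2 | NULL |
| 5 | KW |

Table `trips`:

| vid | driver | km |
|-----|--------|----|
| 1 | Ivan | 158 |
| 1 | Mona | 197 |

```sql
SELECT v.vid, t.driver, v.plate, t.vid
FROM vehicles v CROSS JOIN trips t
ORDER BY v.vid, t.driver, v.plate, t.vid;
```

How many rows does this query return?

6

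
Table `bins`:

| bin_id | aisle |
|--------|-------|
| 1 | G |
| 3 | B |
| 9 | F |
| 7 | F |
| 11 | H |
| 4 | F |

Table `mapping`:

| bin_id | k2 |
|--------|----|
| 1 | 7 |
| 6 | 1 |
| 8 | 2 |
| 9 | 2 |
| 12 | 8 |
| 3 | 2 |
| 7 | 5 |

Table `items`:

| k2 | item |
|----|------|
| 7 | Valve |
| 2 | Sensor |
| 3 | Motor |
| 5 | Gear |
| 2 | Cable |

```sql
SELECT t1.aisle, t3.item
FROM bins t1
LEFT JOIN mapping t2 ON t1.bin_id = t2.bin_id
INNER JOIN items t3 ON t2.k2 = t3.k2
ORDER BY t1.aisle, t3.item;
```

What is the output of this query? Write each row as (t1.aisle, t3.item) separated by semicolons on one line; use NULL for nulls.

(B, Cable); (B, Sensor); (F, Cable); (F, Gear); (F, Sensor); (G, Valve)

Evaluate left to right. First `bins t1 LEFT JOIN mapping t2` on bin_id: 6 row(s).
Then INNER JOIN `items t3` on k2: keep only rows whose t2.k2 appears in t3.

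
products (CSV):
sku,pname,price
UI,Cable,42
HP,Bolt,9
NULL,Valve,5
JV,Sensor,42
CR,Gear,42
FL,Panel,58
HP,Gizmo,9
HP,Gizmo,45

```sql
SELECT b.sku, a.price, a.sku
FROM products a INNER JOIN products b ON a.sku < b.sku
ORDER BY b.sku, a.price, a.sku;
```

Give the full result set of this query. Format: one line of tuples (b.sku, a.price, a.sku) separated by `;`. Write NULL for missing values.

(FL, 42, CR); (HP, 42, CR); (HP, 42, CR); (HP, 42, CR); (HP, 58, FL); (HP, 58, FL); (HP, 58, FL); (JV, 9, HP); (JV, 9, HP); (JV, 42, CR); (JV, 45, HP); (JV, 58, FL); (UI, 9, HP); (UI, 9, HP); (UI, 42, CR); (UI, 42, JV); (UI, 45, HP); (UI, 58, FL)

INNER JOIN keeps only pairs where the ON condition holds.
Matching on a.sku < b.sku. A NULL in a compared column never satisfies the condition.
Matched pairs: 18.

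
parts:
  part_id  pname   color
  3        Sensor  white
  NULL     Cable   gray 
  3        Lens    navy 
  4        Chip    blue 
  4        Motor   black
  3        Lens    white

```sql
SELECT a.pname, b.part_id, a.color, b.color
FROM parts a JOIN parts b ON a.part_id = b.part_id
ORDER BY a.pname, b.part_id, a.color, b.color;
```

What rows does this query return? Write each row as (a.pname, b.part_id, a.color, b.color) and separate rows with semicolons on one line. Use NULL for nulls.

(Chip, 4, blue, black); (Chip, 4, blue, blue); (Lens, 3, navy, navy); (Lens, 3, navy, white); (Lens, 3, navy, white); (Lens, 3, white, navy); (Lens, 3, white, white); (Lens, 3, white, white); (Motor, 4, black, black); (Motor, 4, black, blue); (Sensor, 3, white, navy); (Sensor, 3, white, white); (Sensor, 3, white, white)

INNER JOIN keeps only pairs where the ON condition holds.
Matching on a.part_id = b.part_id. A NULL in a compared column never satisfies the condition.
Matched pairs: 13.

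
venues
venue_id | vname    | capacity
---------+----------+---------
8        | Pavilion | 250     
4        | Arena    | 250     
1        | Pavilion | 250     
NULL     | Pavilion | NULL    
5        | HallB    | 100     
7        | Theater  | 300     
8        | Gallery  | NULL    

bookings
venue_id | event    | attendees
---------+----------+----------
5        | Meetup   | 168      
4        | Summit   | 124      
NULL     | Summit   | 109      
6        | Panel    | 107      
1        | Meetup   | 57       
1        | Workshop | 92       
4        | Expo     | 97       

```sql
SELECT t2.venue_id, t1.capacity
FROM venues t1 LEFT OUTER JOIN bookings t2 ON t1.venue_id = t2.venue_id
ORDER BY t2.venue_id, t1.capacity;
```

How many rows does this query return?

9

LEFT JOIN keeps every row from `venues`; unmatched rows get NULL for `bookings`'s columns.
Matching on t1.venue_id = t2.venue_id. A NULL in a compared column never satisfies the condition.
- venue_id=8: no t2 row matches, row kept with t2 columns NULL.
- venue_id=4: 2 matching t2 row(s), so 2 row(s) emitted.
- venue_id=1: 2 matching t2 row(s), so 2 row(s) emitted.
- venue_id=NULL: no t2 row matches, row kept with t2 columns NULL.
- venue_id=5: 1 matching t2 row(s), so 1 row(s) emitted.
- venue_id=7: no t2 row matches, row kept with t2 columns NULL.
- venue_id=8: no t2 row matches, row kept with t2 columns NULL.
Total: 5 matched + 4 padded = 9 rows.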